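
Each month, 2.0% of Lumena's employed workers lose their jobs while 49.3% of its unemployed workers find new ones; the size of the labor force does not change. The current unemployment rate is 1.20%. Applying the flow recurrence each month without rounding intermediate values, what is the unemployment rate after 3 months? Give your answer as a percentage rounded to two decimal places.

Unemployment rate after three months ≈ 3.59%.

With a fixed labor force, u_{t+1} = u_t + s·(1−u_t) − f·u_t = u_t·(1−s−f) + s.
Here 1−s−f = 0.487 and s = 0.020.
u_1 = 0.012000 × 0.487 + 0.020 = 0.025844.
u_2 = 0.025844 × 0.487 + 0.020 = 0.032586.
u_3 = 0.032586 × 0.487 + 0.020 = 0.035869.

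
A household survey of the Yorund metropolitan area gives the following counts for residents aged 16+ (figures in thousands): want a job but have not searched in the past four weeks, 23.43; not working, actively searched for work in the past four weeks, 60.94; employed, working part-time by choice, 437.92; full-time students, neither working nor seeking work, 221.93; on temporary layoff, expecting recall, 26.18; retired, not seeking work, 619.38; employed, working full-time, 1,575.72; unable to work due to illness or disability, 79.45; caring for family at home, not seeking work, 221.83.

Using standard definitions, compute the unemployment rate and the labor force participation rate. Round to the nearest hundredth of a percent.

Employed = 437.92 + 1,575.72 = 2,013.64 thousand.
Unemployed = 60.94 + 26.18 = 87.12 thousand (jobless and actively searching, or on temporary layoff).
Labor force = 2,013.64 + 87.12 = 2,100.76 thousand.
Not in labor force = 23.43 + 221.93 + 619.38 + 79.45 + 221.83 = 1,166.02 thousand (those not working and not actively searching are outside the labor force — including those who want a job but have given up searching).
Civilian working-age population = 2,100.76 + 1,166.02 = 3,266.78 thousand.
Unemployment rate = 87.12 / 2,100.76 = 4.15%.
Labor force participation rate = 2,100.76 / 3,266.78 = 64.31%.

Unemployment rate ≈ 4.15%; labor force participation rate ≈ 64.31%.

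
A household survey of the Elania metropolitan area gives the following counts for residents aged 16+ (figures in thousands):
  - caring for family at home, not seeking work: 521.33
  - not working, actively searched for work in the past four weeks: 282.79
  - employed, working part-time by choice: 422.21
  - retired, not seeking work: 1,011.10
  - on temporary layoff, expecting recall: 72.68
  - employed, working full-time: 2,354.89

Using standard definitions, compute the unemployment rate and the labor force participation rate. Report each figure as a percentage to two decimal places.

Unemployment rate ≈ 11.35%; labor force participation rate ≈ 67.15%.

Employed = 422.21 + 2,354.89 = 2,777.10 thousand.
Unemployed = 282.79 + 72.68 = 355.47 thousand (jobless and actively searching, or on temporary layoff).
Labor force = 2,777.10 + 355.47 = 3,132.57 thousand.
Not in labor force = 521.33 + 1,011.10 = 1,532.43 thousand (those not working and not actively searching are outside the labor force).
Civilian working-age population = 3,132.57 + 1,532.43 = 4,665.00 thousand.
Unemployment rate = 355.47 / 3,132.57 = 11.35%.
Labor force participation rate = 3,132.57 / 4,665.00 = 67.15%.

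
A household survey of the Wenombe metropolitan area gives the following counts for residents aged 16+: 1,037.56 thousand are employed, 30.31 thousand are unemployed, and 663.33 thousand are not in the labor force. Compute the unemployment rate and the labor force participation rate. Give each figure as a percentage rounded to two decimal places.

Unemployment rate ≈ 2.84%; labor force participation rate ≈ 61.68%.

Labor force = employed + unemployed = 1,037.56 + 30.31 = 1,067.87 thousand.
Working-age population = 1,067.87 + 663.33 = 1,731.20 thousand.
Unemployment rate = 30.31 / 1,067.87 = 2.84%.
Labor force participation rate = 1,067.87 / 1,731.20 = 61.68%.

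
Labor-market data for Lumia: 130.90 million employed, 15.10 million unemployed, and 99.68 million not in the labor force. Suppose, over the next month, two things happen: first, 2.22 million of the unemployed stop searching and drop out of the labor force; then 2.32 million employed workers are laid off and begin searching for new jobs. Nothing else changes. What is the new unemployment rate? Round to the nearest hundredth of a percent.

Initially, labor force = 130.90 + 15.10 = 146.00 million, so u = 15.10/146.00 = 10.34%.
After the first change, unemployed and labor force both fall by 2.22 → E = 130.90, U = 12.88, labor force = 143.78 million.
After the second change, employed falls and unemployed rises by 2.32; labor force unchanged → E = 128.58, U = 15.20, labor force = 143.78 million.
New unemployment rate = 15.20 / 143.78 = 10.57%.

New unemployment rate ≈ 10.57%.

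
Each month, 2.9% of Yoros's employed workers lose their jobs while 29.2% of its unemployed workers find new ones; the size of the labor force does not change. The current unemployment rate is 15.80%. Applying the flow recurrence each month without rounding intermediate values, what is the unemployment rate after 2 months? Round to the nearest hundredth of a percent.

Unemployment rate after two months ≈ 12.15%.

With a fixed labor force, u_{t+1} = u_t + s·(1−u_t) − f·u_t = u_t·(1−s−f) + s.
Here 1−s−f = 0.679 and s = 0.029.
u_1 = 0.158000 × 0.679 + 0.029 = 0.136282.
u_2 = 0.136282 × 0.679 + 0.029 = 0.121535.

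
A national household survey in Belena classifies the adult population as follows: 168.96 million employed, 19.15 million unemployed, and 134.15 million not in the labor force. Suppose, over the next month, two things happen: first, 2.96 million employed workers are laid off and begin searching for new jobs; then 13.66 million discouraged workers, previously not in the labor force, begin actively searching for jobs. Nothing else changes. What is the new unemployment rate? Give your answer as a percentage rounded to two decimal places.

New unemployment rate ≈ 17.73%.

Initially, labor force = 168.96 + 19.15 = 188.11 million, so u = 19.15/188.11 = 10.18%.
After the first change, employed falls and unemployed rises by 2.96; labor force unchanged → E = 166.00, U = 22.11, labor force = 188.11 million.
After the second change, unemployed and labor force both rise by 13.66 → E = 166.00, U = 35.77, labor force = 201.77 million.
New unemployment rate = 35.77 / 201.77 = 17.73%.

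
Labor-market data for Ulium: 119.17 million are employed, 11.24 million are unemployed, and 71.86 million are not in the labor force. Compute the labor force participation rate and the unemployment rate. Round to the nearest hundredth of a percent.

Labor force participation rate ≈ 64.47%; unemployment rate ≈ 8.62%.

Labor force = employed + unemployed = 119.17 + 11.24 = 130.41 million.
Working-age population = 130.41 + 71.86 = 202.27 million.
Unemployment rate = 11.24 / 130.41 = 8.62%.
Labor force participation rate = 130.41 / 202.27 = 64.47%.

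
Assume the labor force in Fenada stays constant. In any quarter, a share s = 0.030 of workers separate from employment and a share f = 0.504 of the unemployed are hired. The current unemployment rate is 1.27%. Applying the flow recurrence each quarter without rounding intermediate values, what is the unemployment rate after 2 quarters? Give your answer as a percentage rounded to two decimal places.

Unemployment rate after two quarters ≈ 4.67%.

With a fixed labor force, u_{t+1} = u_t + s·(1−u_t) − f·u_t = u_t·(1−s−f) + s.
Here 1−s−f = 0.466 and s = 0.030.
u_1 = 0.012700 × 0.466 + 0.030 = 0.035918.
u_2 = 0.035918 × 0.466 + 0.030 = 0.046738.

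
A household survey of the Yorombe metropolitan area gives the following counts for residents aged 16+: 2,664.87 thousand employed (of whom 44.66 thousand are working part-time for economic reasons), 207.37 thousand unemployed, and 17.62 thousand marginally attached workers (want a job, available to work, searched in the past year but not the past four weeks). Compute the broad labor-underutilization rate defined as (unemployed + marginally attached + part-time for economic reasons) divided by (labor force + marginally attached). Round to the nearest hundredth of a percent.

Broad underutilization rate ≈ 9.33%.

Labor force = 2,664.87 + 207.37 = 2,872.24 thousand.
Numerator = 207.37 + 17.62 + 44.66 = 269.65 thousand.
Denominator = 2,872.24 + 17.62 = 2,889.86 thousand.
Broad rate = 269.65 / 2,889.86 = 9.33%.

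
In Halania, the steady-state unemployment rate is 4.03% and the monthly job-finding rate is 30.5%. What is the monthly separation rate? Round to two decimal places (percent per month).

From u* = s/(s+f): s = u·f/(1−u).
s = 0.0403 × 30.5 / (1 − 0.0403) = 1.2292 / 0.9597 ≈ 1.28% per month.

Separation rate ≈ 1.28% per month.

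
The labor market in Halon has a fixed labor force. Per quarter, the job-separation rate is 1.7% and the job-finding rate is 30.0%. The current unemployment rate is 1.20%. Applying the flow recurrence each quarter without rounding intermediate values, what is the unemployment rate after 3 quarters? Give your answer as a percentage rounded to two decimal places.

Unemployment rate after three quarters ≈ 4.04%.

With a fixed labor force, u_{t+1} = u_t + s·(1−u_t) − f·u_t = u_t·(1−s−f) + s.
Here 1−s−f = 0.683 and s = 0.017.
u_1 = 0.012000 × 0.683 + 0.017 = 0.025196.
u_2 = 0.025196 × 0.683 + 0.017 = 0.034209.
u_3 = 0.034209 × 0.683 + 0.017 = 0.040365.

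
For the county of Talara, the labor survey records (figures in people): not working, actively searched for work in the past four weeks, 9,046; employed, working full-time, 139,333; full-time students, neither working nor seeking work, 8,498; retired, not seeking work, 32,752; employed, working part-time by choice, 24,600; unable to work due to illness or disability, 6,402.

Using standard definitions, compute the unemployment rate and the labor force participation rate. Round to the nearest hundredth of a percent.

Unemployment rate ≈ 5.23%; labor force participation rate ≈ 78.40%.

Employed = 139,333 + 24,600 = 163,933.
Unemployed = 9,046.
Labor force = 163,933 + 9,046 = 172,979.
Not in labor force = 8,498 + 32,752 + 6,402 = 47,652 (those not working and not actively searching are outside the labor force).
Civilian working-age population = 172,979 + 47,652 = 220,631.
Unemployment rate = 9,046 / 172,979 = 5.23%.
Labor force participation rate = 172,979 / 220,631 = 78.40%.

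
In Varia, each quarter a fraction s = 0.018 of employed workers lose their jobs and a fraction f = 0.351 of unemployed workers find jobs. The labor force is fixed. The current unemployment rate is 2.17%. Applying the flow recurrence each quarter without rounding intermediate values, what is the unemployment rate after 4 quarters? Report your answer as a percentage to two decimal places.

With a fixed labor force, u_{t+1} = u_t + s·(1−u_t) − f·u_t = u_t·(1−s−f) + s.
Here 1−s−f = 0.631 and s = 0.018.
u_1 = 0.021700 × 0.631 + 0.018 = 0.031693.
u_2 = 0.031693 × 0.631 + 0.018 = 0.037998.
u_3 = 0.037998 × 0.631 + 0.018 = 0.041977.
u_4 = 0.041977 × 0.631 + 0.018 = 0.044487.

Unemployment rate after four quarters ≈ 4.45%.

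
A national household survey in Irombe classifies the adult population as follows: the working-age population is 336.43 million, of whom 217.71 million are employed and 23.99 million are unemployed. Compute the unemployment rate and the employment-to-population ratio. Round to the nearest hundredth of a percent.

Labor force = employed + unemployed = 217.71 + 23.99 = 241.70 million.
Unemployment rate = 23.99 / 241.70 = 9.93%.
Employment-population ratio = 217.71 / 336.43 = 64.71%.

Unemployment rate ≈ 9.93%; employment-population ratio ≈ 64.71%.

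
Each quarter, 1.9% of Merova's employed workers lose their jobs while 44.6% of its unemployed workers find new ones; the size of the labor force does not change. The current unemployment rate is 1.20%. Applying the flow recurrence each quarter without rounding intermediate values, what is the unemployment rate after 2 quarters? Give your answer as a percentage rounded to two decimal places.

Unemployment rate after two quarters ≈ 3.26%.

With a fixed labor force, u_{t+1} = u_t + s·(1−u_t) − f·u_t = u_t·(1−s−f) + s.
Here 1−s−f = 0.535 and s = 0.019.
u_1 = 0.012000 × 0.535 + 0.019 = 0.025420.
u_2 = 0.025420 × 0.535 + 0.019 = 0.032600.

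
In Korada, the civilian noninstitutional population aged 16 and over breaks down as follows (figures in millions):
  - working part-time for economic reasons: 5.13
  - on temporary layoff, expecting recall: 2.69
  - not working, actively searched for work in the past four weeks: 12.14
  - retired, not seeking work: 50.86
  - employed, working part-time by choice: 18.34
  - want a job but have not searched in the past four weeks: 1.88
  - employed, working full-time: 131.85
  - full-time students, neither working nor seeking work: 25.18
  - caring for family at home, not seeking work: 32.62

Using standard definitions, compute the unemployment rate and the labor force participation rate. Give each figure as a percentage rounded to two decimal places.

Employed = 5.13 + 18.34 + 131.85 = 155.32 million (anyone who worked, including part-time for economic reasons, counts as employed).
Unemployed = 2.69 + 12.14 = 14.83 million (jobless and actively searching, or on temporary layoff).
Labor force = 155.32 + 14.83 = 170.15 million.
Not in labor force = 50.86 + 1.88 + 25.18 + 32.62 = 110.54 million (those not working and not actively searching are outside the labor force — including those who want a job but have given up searching).
Civilian working-age population = 170.15 + 110.54 = 280.69 million.
Unemployment rate = 14.83 / 170.15 = 8.72%.
Labor force participation rate = 170.15 / 280.69 = 60.62%.

Unemployment rate ≈ 8.72%; labor force participation rate ≈ 60.62%.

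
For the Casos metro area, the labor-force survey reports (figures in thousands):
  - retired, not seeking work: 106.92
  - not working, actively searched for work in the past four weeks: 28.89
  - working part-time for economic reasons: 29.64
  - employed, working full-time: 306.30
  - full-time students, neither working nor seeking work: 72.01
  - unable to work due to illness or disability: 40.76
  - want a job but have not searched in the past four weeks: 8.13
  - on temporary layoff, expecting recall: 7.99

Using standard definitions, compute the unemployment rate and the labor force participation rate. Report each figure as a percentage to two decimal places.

Unemployment rate ≈ 9.89%; labor force participation rate ≈ 62.07%.

Employed = 29.64 + 306.30 = 335.94 thousand (anyone who worked, including part-time for economic reasons, counts as employed).
Unemployed = 28.89 + 7.99 = 36.88 thousand (jobless and actively searching, or on temporary layoff).
Labor force = 335.94 + 36.88 = 372.82 thousand.
Not in labor force = 106.92 + 72.01 + 40.76 + 8.13 = 227.82 thousand (those not working and not actively searching are outside the labor force — including those who want a job but have given up searching).
Civilian working-age population = 372.82 + 227.82 = 600.64 thousand.
Unemployment rate = 36.88 / 372.82 = 9.89%.
Labor force participation rate = 372.82 / 600.64 = 62.07%.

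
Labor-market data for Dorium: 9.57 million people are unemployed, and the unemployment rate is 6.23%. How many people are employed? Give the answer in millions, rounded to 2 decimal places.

About 144.04 million are employed.

Labor force = U / u = 9.57 / 0.0623 ≈ 153.61 million.
Employed = labor force − unemployed = 153.61 − 9.57 = 144.04 million.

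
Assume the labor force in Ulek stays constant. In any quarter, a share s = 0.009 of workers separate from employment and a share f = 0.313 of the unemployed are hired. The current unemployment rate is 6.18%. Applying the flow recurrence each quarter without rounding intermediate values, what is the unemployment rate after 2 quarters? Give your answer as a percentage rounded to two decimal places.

With a fixed labor force, u_{t+1} = u_t + s·(1−u_t) − f·u_t = u_t·(1−s−f) + s.
Here 1−s−f = 0.678 and s = 0.009.
u_1 = 0.061800 × 0.678 + 0.009 = 0.050900.
u_2 = 0.050900 × 0.678 + 0.009 = 0.043510.

Unemployment rate after two quarters ≈ 4.35%.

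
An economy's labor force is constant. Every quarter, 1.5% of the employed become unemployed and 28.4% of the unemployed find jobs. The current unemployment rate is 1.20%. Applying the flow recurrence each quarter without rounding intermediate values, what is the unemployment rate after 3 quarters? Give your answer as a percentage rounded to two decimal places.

Unemployment rate after three quarters ≈ 3.70%.

With a fixed labor force, u_{t+1} = u_t + s·(1−u_t) − f·u_t = u_t·(1−s−f) + s.
Here 1−s−f = 0.701 and s = 0.015.
u_1 = 0.012000 × 0.701 + 0.015 = 0.023412.
u_2 = 0.023412 × 0.701 + 0.015 = 0.031412.
u_3 = 0.031412 × 0.701 + 0.015 = 0.037020.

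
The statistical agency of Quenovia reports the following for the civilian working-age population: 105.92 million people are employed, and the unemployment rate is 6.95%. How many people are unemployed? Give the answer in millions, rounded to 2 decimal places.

Let U be the number unemployed. The labor force is E + U, and U/(E+U) = 0.0695.
So U = 0.0695 × 105.92 / (1 − 0.0695) = 7.3614 / 0.9305 ≈ 7.91 million.

About 7.91 million are unemployed.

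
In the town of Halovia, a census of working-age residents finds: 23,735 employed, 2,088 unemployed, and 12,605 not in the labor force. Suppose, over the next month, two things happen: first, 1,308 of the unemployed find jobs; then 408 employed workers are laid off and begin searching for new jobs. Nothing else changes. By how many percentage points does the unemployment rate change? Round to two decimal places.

The unemployment rate changes by −3.49 percentage points.

Initially, labor force = 23,735 + 2,088 = 25,823, so u = 2,088/25,823 = 8.09%.
After the first change, unemployed falls and employed rises by 1,308; labor force unchanged → E = 25,043, U = 780, labor force = 25,823.
After the second change, employed falls and unemployed rises by 408; labor force unchanged → E = 24,635, U = 1,188, labor force = 25,823.
New unemployment rate = 1,188 / 25,823 = 4.60%.
Change = 4.60% − 8.09% = −3.49 percentage points.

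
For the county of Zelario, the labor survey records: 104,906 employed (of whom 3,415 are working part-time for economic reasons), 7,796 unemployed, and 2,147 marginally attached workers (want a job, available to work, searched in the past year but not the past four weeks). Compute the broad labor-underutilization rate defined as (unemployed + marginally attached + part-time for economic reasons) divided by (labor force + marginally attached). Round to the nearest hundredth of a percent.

Labor force = 104,906 + 7,796 = 112,702.
Numerator = 7,796 + 2,147 + 3,415 = 13,358.
Denominator = 112,702 + 2,147 = 114,849.
Broad rate = 13,358 / 114,849 = 11.63%.

Broad underutilization rate ≈ 11.63%.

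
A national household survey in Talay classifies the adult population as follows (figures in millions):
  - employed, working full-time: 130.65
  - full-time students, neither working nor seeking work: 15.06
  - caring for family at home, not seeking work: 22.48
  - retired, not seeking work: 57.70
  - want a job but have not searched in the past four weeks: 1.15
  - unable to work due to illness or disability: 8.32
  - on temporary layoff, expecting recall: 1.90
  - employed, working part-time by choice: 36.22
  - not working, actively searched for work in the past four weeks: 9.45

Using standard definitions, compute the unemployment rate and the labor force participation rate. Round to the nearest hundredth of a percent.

Unemployment rate ≈ 6.37%; labor force participation rate ≈ 62.99%.

Employed = 130.65 + 36.22 = 166.87 million.
Unemployed = 1.90 + 9.45 = 11.35 million (jobless and actively searching, or on temporary layoff).
Labor force = 166.87 + 11.35 = 178.22 million.
Not in labor force = 15.06 + 22.48 + 57.70 + 1.15 + 8.32 = 104.71 million (those not working and not actively searching are outside the labor force — including those who want a job but have given up searching).
Civilian working-age population = 178.22 + 104.71 = 282.93 million.
Unemployment rate = 11.35 / 178.22 = 6.37%.
Labor force participation rate = 178.22 / 282.93 = 62.99%.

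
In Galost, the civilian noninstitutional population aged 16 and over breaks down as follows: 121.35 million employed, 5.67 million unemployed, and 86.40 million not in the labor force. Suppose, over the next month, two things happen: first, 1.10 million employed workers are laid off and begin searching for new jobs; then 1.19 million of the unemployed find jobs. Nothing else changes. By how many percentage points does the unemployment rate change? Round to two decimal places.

The unemployment rate changes by −0.07 percentage points.

Initially, labor force = 121.35 + 5.67 = 127.02 million, so u = 5.67/127.02 = 4.46%.
After the first change, employed falls and unemployed rises by 1.10; labor force unchanged → E = 120.25, U = 6.77, labor force = 127.02 million.
After the second change, unemployed falls and employed rises by 1.19; labor force unchanged → E = 121.44, U = 5.58, labor force = 127.02 million.
New unemployment rate = 5.58 / 127.02 = 4.39%.
Change = 4.39% − 4.46% = −0.07 percentage points.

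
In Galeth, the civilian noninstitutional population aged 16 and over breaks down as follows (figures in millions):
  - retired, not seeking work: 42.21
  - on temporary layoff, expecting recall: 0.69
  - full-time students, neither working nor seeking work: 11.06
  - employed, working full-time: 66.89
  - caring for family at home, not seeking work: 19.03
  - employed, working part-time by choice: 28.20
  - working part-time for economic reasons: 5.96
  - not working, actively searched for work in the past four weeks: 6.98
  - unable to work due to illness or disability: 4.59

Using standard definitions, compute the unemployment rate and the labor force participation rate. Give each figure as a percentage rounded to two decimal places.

Unemployment rate ≈ 7.05%; labor force participation rate ≈ 58.57%.

Employed = 66.89 + 28.20 + 5.96 = 101.05 million (anyone who worked, including part-time for economic reasons, counts as employed).
Unemployed = 0.69 + 6.98 = 7.67 million (jobless and actively searching, or on temporary layoff).
Labor force = 101.05 + 7.67 = 108.72 million.
Not in labor force = 42.21 + 11.06 + 19.03 + 4.59 = 76.89 million (those not working and not actively searching are outside the labor force).
Civilian working-age population = 108.72 + 76.89 = 185.61 million.
Unemployment rate = 7.67 / 108.72 = 7.05%.
Labor force participation rate = 108.72 / 185.61 = 58.57%.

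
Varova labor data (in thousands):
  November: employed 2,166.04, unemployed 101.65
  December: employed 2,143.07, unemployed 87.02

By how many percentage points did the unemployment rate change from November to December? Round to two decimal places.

November: labor force = 2,166.04 + 101.65 = 2,267.69; u = 101.65/2,267.69 = 4.48%.
December: labor force = 2,143.07 + 87.02 = 2,230.09; u = 87.02/2,230.09 = 3.90%.
Change = 3.90% − 4.48% = −0.58 pp.

The unemployment rate changed by −0.58 percentage points.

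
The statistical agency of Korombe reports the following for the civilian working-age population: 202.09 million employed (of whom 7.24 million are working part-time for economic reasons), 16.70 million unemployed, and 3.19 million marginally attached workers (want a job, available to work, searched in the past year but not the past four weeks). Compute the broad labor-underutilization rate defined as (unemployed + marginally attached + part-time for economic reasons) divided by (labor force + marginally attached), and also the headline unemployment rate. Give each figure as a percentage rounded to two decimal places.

Broad underutilization rate ≈ 12.22%; headline unemployment rate ≈ 7.63%.

Labor force = 202.09 + 16.70 = 218.79 million.
Numerator = 16.70 + 3.19 + 7.24 = 27.13 million.
Denominator = 218.79 + 3.19 = 221.98 million.
Broad rate = 27.13 / 221.98 = 12.22%.
Headline unemployment rate = 16.70 / 218.79 = 7.63%.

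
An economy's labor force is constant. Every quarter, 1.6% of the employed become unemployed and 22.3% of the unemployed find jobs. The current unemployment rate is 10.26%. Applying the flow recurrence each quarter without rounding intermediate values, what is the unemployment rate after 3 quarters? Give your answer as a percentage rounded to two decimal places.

Unemployment rate after three quarters ≈ 8.27%.

With a fixed labor force, u_{t+1} = u_t + s·(1−u_t) − f·u_t = u_t·(1−s−f) + s.
Here 1−s−f = 0.761 and s = 0.016.
u_1 = 0.102600 × 0.761 + 0.016 = 0.094079.
u_2 = 0.094079 × 0.761 + 0.016 = 0.087594.
u_3 = 0.087594 × 0.761 + 0.016 = 0.082659.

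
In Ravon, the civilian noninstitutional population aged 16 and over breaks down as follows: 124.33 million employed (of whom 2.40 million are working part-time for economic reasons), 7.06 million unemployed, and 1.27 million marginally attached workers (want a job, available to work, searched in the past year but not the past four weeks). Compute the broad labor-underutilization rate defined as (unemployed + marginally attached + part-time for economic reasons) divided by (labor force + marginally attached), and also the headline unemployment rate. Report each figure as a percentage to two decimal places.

Broad underutilization rate ≈ 8.09%; headline unemployment rate ≈ 5.37%.

Labor force = 124.33 + 7.06 = 131.39 million.
Numerator = 7.06 + 1.27 + 2.40 = 10.73 million.
Denominator = 131.39 + 1.27 = 132.66 million.
Broad rate = 10.73 / 132.66 = 8.09%.
Headline unemployment rate = 7.06 / 131.39 = 5.37%.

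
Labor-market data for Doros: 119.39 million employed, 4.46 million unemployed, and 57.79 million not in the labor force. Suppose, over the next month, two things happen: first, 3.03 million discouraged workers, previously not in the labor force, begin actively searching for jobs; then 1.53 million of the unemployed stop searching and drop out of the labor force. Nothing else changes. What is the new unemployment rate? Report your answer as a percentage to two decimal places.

Initially, labor force = 119.39 + 4.46 = 123.85 million, so u = 4.46/123.85 = 3.60%.
After the first change, unemployed and labor force both rise by 3.03 → E = 119.39, U = 7.49, labor force = 126.88 million.
After the second change, unemployed and labor force both fall by 1.53 → E = 119.39, U = 5.96, labor force = 125.35 million.
New unemployment rate = 5.96 / 125.35 = 4.75%.

New unemployment rate ≈ 4.75%.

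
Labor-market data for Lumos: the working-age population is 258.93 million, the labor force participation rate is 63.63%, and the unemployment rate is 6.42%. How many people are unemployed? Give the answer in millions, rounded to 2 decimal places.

Labor force = 0.6363 × 258.93 = 164.76 million.
Unemployed = 0.0642 × 164.76 ≈ 10.58 million.

About 10.58 million are unemployed.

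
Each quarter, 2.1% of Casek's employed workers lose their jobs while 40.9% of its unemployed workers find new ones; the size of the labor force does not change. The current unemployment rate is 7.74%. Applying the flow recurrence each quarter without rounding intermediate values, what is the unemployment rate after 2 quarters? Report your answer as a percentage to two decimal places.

With a fixed labor force, u_{t+1} = u_t + s·(1−u_t) − f·u_t = u_t·(1−s−f) + s.
Here 1−s−f = 0.570 and s = 0.021.
u_1 = 0.077400 × 0.570 + 0.021 = 0.065118.
u_2 = 0.065118 × 0.570 + 0.021 = 0.058117.

Unemployment rate after two quarters ≈ 5.81%.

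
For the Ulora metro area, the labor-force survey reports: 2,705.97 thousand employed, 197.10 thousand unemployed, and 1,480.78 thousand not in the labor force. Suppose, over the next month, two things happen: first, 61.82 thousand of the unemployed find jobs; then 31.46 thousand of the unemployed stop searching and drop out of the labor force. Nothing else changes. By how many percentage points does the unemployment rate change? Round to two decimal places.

Initially, labor force = 2,705.97 + 197.10 = 2,903.07 thousand, so u = 197.10/2,903.07 = 6.79%.
After the first change, unemployed falls and employed rises by 61.82; labor force unchanged → E = 2,767.79, U = 135.28, labor force = 2,903.07 thousand.
After the second change, unemployed and labor force both fall by 31.46 → E = 2,767.79, U = 103.82, labor force = 2,871.61 thousand.
New unemployment rate = 103.82 / 2,871.61 = 3.62%.
Change = 3.62% − 6.79% = −3.17 percentage points.

The unemployment rate changes by −3.17 percentage points.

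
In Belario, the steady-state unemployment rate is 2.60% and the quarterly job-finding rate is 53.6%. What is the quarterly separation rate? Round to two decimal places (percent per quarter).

Separation rate ≈ 1.43% per quarter.

From u* = s/(s+f): s = u·f/(1−u).
s = 0.0260 × 53.6 / (1 − 0.0260) = 1.3936 / 0.9740 ≈ 1.43% per quarter.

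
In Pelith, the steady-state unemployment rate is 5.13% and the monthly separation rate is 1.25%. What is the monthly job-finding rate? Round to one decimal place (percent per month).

From u* = s/(s+f): f = s·(1−u)/u.
f = 1.25 × (1 − 0.0513) / 0.0513 = 1.1859 / 0.0513 ≈ 23.1% per month.

Job-finding rate ≈ 23.1% per month.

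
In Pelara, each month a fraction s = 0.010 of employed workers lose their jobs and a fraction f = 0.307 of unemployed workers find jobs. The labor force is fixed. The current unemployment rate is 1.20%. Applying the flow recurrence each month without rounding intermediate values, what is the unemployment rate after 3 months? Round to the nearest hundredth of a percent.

With a fixed labor force, u_{t+1} = u_t + s·(1−u_t) − f·u_t = u_t·(1−s−f) + s.
Here 1−s−f = 0.683 and s = 0.010.
u_1 = 0.012000 × 0.683 + 0.010 = 0.018196.
u_2 = 0.018196 × 0.683 + 0.010 = 0.022428.
u_3 = 0.022428 × 0.683 + 0.010 = 0.025318.

Unemployment rate after three months ≈ 2.53%.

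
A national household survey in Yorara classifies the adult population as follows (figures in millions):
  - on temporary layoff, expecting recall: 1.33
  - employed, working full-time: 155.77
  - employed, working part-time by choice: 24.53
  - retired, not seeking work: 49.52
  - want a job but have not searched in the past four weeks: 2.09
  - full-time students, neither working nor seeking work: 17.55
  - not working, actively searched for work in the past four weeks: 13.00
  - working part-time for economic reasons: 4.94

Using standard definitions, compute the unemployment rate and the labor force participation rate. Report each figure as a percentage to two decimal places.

Unemployment rate ≈ 7.18%; labor force participation rate ≈ 74.26%.

Employed = 155.77 + 24.53 + 4.94 = 185.24 million (anyone who worked, including part-time for economic reasons, counts as employed).
Unemployed = 1.33 + 13.00 = 14.33 million (jobless and actively searching, or on temporary layoff).
Labor force = 185.24 + 14.33 = 199.57 million.
Not in labor force = 49.52 + 2.09 + 17.55 = 69.16 million (those not working and not actively searching are outside the labor force — including those who want a job but have given up searching).
Civilian working-age population = 199.57 + 69.16 = 268.73 million.
Unemployment rate = 14.33 / 199.57 = 7.18%.
Labor force participation rate = 199.57 / 268.73 = 74.26%.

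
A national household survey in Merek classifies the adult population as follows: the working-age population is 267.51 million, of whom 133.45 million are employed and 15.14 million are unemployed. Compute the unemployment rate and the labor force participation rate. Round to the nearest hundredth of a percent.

Labor force = employed + unemployed = 133.45 + 15.14 = 148.59 million.
Unemployment rate = 15.14 / 148.59 = 10.19%.
Labor force participation rate = 148.59 / 267.51 = 55.55%.

Unemployment rate ≈ 10.19%; labor force participation rate ≈ 55.55%.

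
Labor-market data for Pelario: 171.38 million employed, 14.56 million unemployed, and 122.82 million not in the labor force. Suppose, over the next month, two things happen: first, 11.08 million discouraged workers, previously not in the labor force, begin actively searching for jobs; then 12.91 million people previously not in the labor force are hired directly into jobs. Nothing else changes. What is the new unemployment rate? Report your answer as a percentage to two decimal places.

Initially, labor force = 171.38 + 14.56 = 185.94 million, so u = 14.56/185.94 = 7.83%.
After the first change, unemployed and labor force both rise by 11.08 → E = 171.38, U = 25.64, labor force = 197.02 million.
After the second change, employed and labor force both rise by 12.91; unemployed unchanged → E = 184.29, U = 25.64, labor force = 209.93 million.
New unemployment rate = 25.64 / 209.93 = 12.21%.

New unemployment rate ≈ 12.21%.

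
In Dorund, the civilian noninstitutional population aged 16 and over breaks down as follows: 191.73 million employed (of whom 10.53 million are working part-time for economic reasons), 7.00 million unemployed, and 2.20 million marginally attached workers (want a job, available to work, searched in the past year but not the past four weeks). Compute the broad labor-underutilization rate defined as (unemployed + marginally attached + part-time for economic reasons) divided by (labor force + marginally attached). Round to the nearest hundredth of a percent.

Labor force = 191.73 + 7.00 = 198.73 million.
Numerator = 7.00 + 2.20 + 10.53 = 19.73 million.
Denominator = 198.73 + 2.20 = 200.93 million.
Broad rate = 19.73 / 200.93 = 9.82%.

Broad underutilization rate ≈ 9.82%.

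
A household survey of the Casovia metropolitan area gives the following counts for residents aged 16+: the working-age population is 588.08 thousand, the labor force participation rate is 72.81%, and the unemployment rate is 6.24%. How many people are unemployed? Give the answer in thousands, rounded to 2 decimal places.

About 26.72 thousand are unemployed.

Labor force = 0.7281 × 588.08 = 428.18 thousand.
Unemployed = 0.0624 × 428.18 ≈ 26.72 thousand.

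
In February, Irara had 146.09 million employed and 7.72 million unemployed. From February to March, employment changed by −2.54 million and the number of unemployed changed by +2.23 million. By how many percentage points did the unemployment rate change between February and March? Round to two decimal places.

The unemployment rate changed by +1.46 percentage points.

February: labor force = 146.09 + 7.72 = 153.81; u = 7.72/153.81 = 5.02%.
March: labor force = 143.55 + 9.95 = 153.50; u = 9.95/153.50 = 6.48%.
Change = 6.48% − 5.02% = +1.46 pp.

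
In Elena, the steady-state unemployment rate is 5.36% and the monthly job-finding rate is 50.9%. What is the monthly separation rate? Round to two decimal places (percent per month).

From u* = s/(s+f): s = u·f/(1−u).
s = 0.0536 × 50.9 / (1 − 0.0536) = 2.7282 / 0.9464 ≈ 2.88% per month.

Separation rate ≈ 2.88% per month.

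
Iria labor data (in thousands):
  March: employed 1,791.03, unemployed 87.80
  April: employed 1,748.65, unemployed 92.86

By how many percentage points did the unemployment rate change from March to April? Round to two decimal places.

The unemployment rate changed by +0.37 percentage points.

March: labor force = 1,791.03 + 87.80 = 1,878.83; u = 87.80/1,878.83 = 4.67%.
April: labor force = 1,748.65 + 92.86 = 1,841.51; u = 92.86/1,841.51 = 5.04%.
Change = 5.04% − 4.67% = +0.37 pp.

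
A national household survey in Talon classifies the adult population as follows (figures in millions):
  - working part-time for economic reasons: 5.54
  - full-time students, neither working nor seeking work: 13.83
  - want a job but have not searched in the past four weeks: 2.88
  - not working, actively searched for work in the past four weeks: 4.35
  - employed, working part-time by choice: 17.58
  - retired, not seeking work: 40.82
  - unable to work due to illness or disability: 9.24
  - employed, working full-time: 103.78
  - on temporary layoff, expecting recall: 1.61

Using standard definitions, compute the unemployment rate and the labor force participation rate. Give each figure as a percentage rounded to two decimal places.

Employed = 5.54 + 17.58 + 103.78 = 126.90 million (anyone who worked, including part-time for economic reasons, counts as employed).
Unemployed = 4.35 + 1.61 = 5.96 million (jobless and actively searching, or on temporary layoff).
Labor force = 126.90 + 5.96 = 132.86 million.
Not in labor force = 13.83 + 2.88 + 40.82 + 9.24 = 66.77 million (those not working and not actively searching are outside the labor force — including those who want a job but have given up searching).
Civilian working-age population = 132.86 + 66.77 = 199.63 million.
Unemployment rate = 5.96 / 132.86 = 4.49%.
Labor force participation rate = 132.86 / 199.63 = 66.55%.

Unemployment rate ≈ 4.49%; labor force participation rate ≈ 66.55%.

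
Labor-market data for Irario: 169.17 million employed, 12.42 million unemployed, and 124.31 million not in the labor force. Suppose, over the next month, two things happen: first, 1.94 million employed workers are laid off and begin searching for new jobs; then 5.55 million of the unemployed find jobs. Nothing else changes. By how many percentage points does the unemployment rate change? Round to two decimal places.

Initially, labor force = 169.17 + 12.42 = 181.59 million, so u = 12.42/181.59 = 6.84%.
After the first change, employed falls and unemployed rises by 1.94; labor force unchanged → E = 167.23, U = 14.36, labor force = 181.59 million.
After the second change, unemployed falls and employed rises by 5.55; labor force unchanged → E = 172.78, U = 8.81, labor force = 181.59 million.
New unemployment rate = 8.81 / 181.59 = 4.85%.
Change = 4.85% − 6.84% = −1.99 percentage points.

The unemployment rate changes by −1.99 percentage points.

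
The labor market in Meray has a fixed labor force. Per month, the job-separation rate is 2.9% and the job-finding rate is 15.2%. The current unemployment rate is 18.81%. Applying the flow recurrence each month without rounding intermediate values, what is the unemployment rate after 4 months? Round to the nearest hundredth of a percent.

With a fixed labor force, u_{t+1} = u_t + s·(1−u_t) − f·u_t = u_t·(1−s−f) + s.
Here 1−s−f = 0.819 and s = 0.029.
u_1 = 0.188100 × 0.819 + 0.029 = 0.183054.
u_2 = 0.183054 × 0.819 + 0.029 = 0.178921.
u_3 = 0.178921 × 0.819 + 0.029 = 0.175536.
u_4 = 0.175536 × 0.819 + 0.029 = 0.172764.

Unemployment rate after four months ≈ 17.28%.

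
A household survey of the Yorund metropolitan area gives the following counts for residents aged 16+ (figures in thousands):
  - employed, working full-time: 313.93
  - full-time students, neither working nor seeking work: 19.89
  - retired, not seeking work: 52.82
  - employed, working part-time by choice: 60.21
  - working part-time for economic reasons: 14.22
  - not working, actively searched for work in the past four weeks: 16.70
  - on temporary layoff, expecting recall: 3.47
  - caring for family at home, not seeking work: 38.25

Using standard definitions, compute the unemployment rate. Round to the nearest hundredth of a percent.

Employed = 313.93 + 60.21 + 14.22 = 388.36 thousand (anyone who worked, including part-time for economic reasons, counts as employed).
Unemployed = 16.70 + 3.47 = 20.17 thousand (jobless and actively searching, or on temporary layoff).
Labor force = 388.36 + 20.17 = 408.53 thousand.
Unemployment rate = 20.17 / 408.53 = 4.94%.

Unemployment rate ≈ 4.94%.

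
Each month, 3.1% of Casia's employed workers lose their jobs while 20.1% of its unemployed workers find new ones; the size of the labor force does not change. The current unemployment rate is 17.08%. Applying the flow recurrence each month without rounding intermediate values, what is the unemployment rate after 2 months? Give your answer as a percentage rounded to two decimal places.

With a fixed labor force, u_{t+1} = u_t + s·(1−u_t) − f·u_t = u_t·(1−s−f) + s.
Here 1−s−f = 0.768 and s = 0.031.
u_1 = 0.170800 × 0.768 + 0.031 = 0.162174.
u_2 = 0.162174 × 0.768 + 0.031 = 0.155550.

Unemployment rate after two months ≈ 15.55%.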